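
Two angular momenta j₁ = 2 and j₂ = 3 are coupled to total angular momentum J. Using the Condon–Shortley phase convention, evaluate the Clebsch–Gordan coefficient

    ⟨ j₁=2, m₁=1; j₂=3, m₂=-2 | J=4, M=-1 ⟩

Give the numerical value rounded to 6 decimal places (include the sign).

+0.591608  (= +√(7/20))

j₁+j₂−J=1  J+j₁−j₂=3  J−j₁+j₂=5  j₁+j₂+J+1=10
(j₁±m₁, j₂±m₂, J±M) = (3,1,1,5,3,5)
P² = 6480/7
sum k=0..1:
  [0] +1/48 = 1/48
  [1] −1/720 = -1/720
S = 7/360
C² = P²·S² = 7/20 ; C = +0.591608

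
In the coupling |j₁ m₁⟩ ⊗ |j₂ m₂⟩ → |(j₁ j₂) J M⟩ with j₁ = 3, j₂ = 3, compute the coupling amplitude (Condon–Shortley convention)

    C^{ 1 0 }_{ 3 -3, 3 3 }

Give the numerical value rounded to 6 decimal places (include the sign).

−√(9/28) = -0.566947

j₁+j₂−J=5  J+j₁−j₂=1  J−j₁+j₂=1  j₁+j₂+J+1=8
(j₁±m₁, j₂±m₂, J±M) = (0,6,6,0,1,1)
P² = 32400/7
sum k=5..5:
  [5] −1/120 = -1/120
S = -1/120
C² = P²·S² = 9/28 ; C = -0.566947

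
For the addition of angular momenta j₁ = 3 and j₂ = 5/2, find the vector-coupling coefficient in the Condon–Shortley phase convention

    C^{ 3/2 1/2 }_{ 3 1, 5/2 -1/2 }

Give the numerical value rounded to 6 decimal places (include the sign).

j₁+j₂−J=4  J+j₁−j₂=2  J−j₁+j₂=1  j₁+j₂+J+1=8
(j₁±m₁, j₂±m₂, J±M) = (4,2,2,3,2,1)
P² = 192/35
sum k=1..2:
  [1] −1/6 = -1/6
  [2] +1/8 = 1/8
S = -1/24
C² = P²·S² = 1/105 ; C = -0.097590

−√(1/105) = -0.097590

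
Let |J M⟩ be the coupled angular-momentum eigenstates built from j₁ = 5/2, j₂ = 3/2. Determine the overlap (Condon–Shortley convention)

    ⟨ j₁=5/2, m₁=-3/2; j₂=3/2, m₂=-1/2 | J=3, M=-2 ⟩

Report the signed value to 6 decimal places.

√[7·1!4!2!/8! · 1!4!1!2!1!5!] = √(48)
  +(−1)^0/∏(0,1,4,1,0,1)! = 1/24  (running 1/24)
  +(−1)^1/∏(1,0,3,0,1,2)! = -1/12  (running -1/24)
⟨..|..⟩ = √(48)·(-1/24) = -0.288675

−√(1/12) = -0.288675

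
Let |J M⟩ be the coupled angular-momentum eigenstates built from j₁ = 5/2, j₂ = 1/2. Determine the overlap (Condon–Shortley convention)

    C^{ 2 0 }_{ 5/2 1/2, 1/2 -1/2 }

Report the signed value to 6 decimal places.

+0.707107

√[5·1!4!0!/6! · 3!2!0!1!2!2!] = √(8)
  +(−1)^0/∏(0,1,2,0,2,0)! = 1/4  (running 1/4)
⟨..|..⟩ = √(8)·(1/4) = +0.707107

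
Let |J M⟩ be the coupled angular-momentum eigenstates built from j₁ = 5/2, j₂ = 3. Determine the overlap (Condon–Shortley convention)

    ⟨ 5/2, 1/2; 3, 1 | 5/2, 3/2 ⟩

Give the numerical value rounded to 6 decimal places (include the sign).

+√(1/35) = +0.169031

j₁+j₂−J=3  J+j₁−j₂=2  J−j₁+j₂=3  j₁+j₂+J+1=9
(j₁±m₁, j₂±m₂, J±M) = (3,2,4,2,4,1)
P² = 576/35
sum k=1..2:
  [1] −1/12 = -1/12
  [2] +1/8 = 1/8
S = 1/24
C² = P²·S² = 1/35 ; C = +0.169031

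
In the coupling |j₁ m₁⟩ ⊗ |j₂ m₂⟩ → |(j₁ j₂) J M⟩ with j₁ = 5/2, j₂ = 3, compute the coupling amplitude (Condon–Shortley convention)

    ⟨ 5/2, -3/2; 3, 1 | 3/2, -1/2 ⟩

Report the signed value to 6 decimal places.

j₁+j₂−J=4  J+j₁−j₂=1  J−j₁+j₂=2  j₁+j₂+J+1=8
(j₁±m₁, j₂±m₂, J±M) = (1,4,4,2,1,2)
P² = 384/35
sum k=3..4:
  [3] −1/6 = -1/6
  [4] +1/48 = 1/48
S = -7/48
C² = P²·S² = 7/30 ; C = -0.483046

-0.483046  (= −√(7/30))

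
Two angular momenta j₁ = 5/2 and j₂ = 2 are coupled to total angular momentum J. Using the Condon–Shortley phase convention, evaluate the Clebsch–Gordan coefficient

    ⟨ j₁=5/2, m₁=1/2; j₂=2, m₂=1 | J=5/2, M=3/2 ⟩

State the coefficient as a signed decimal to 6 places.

−√(6/35) ≈ -0.414039

triangle: 2!*3!*2!/8! = 24/40320
(j±m)!: 3!*2!*3!*1!*4!*1! = 1728
prefactor² = (2J+1)*Δ*N² = 216/35
  k=1: −1/(1!*1!*1!*2!*2!*0!) = -1/4
  k=2: +1/(2!*0!*0!*1!*3!*1!) = 1/12
Σ = -1/6  ⇒  CG² = 216/35*(-1/6)² = 6/35
CG = −√(6/35) = -0.414039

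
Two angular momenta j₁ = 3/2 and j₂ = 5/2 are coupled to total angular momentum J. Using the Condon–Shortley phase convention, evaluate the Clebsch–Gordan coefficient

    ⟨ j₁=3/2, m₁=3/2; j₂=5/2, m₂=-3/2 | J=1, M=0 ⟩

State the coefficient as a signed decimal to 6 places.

√[3·3!0!2!/6! · 3!0!1!4!1!1!] = √(36/5)
  +(−1)^0/∏(0,3,0,1,0,1)! = 1/6  (running 1/6)
⟨..|..⟩ = √(36/5)·(1/6) = +0.447214

+0.447214  (= +√(1/5))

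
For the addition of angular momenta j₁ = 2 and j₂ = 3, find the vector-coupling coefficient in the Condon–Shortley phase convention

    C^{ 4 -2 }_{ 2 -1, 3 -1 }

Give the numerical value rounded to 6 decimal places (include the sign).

√[9·1!3!5!/10! · 1!3!2!4!2!6!] = √(5184/7)
  +(−1)^0/∏(0,1,3,2,0,3)! = 1/72  (running 1/72)
  +(−1)^1/∏(1,0,2,1,1,4)! = -1/48  (running -1/144)
⟨..|..⟩ = √(5184/7)·(-1/144) = -0.188982

−√(1/28) ≈ -0.188982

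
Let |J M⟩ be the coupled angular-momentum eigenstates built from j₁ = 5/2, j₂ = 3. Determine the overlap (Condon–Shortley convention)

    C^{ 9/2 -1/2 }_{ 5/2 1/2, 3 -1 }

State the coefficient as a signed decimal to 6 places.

+0.480500

j₁+j₂−J=1  J+j₁−j₂=4  J−j₁+j₂=5  j₁+j₂+J+1=11
(j₁±m₁, j₂±m₂, J±M) = (3,2,2,4,4,5)
P² = 92160/77
sum k=0..1:
  [0] +1/48 = 1/48
  [1] −1/144 = -1/144
S = 1/72
C² = P²·S² = 160/693 ; C = +0.480500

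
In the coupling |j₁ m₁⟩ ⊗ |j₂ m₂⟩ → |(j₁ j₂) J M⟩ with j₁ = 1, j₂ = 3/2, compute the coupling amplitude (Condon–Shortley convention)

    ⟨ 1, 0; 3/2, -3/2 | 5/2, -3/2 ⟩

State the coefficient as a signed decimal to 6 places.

triangle: 0!*2!*3!/6! = 12/720
(j±m)!: 1!*1!*0!*3!*1!*4! = 144
prefactor² = (2J+1)*Δ*N² = 72/5
  k=0: +1/(0!*0!*1!*0!*1!*3!) = 1/6
Σ = 1/6  ⇒  CG² = 72/5*1/6² = 2/5
CG = +√(2/5) = +0.632456

+0.632456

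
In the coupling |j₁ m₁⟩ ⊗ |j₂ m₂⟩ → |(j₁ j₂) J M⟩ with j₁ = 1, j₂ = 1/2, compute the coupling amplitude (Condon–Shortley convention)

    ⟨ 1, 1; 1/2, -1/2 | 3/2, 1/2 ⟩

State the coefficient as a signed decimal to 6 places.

+0.577350  (= +√(1/3))

triangle: 0!*2!*1!/4! = 2/24
(j±m)!: 2!*0!*0!*1!*2!*1! = 4
prefactor² = (2J+1)*Δ*N² = 4/3
  k=0: +1/(0!*0!*0!*0!*2!*1!) = 1/2
Σ = 1/2  ⇒  CG² = 4/3*1/2² = 1/3
CG = +√(1/3) = +0.577350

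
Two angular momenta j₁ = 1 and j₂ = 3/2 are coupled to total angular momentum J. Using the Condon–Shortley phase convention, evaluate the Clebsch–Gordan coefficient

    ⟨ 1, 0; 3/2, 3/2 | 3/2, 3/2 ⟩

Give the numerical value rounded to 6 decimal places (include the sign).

-0.774597  (= −√(3/5))

triangle: 1!·1!·2!/5! = 2/120
(j±m)!: 1!·1!·3!·0!·3!·0! = 36
prefactor² = (2J+1)·Δ·N² = 12/5
  k=1: −1/(1!·0!·0!·2!·1!·0!) = -1/2
Σ = -1/2  ⇒  CG² = 12/5·(-1/2)² = 3/5
CG = −√(3/5) = -0.774597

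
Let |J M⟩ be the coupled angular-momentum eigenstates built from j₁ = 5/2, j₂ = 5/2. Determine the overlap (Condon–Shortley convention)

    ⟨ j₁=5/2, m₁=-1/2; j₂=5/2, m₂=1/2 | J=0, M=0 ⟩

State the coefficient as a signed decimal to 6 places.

-0.408248

j₁+j₂−J=5  J+j₁−j₂=0  J−j₁+j₂=0  j₁+j₂+J+1=6
(j₁±m₁, j₂±m₂, J±M) = (2,3,3,2,0,0)
P² = 24
sum k=3..3:
  [3] −1/12 = -1/12
S = -1/12
C² = P²·S² = 1/6 ; C = -0.408248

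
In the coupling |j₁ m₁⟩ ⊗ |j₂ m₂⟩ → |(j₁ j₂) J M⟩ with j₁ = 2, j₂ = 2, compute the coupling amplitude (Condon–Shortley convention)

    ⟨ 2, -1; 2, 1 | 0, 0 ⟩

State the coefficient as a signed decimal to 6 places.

j₁+j₂−J=4  J+j₁−j₂=0  J−j₁+j₂=0  j₁+j₂+J+1=5
(j₁±m₁, j₂±m₂, J±M) = (1,3,3,1,0,0)
P² = 36/5
sum k=3..3:
  [3] −1/6 = -1/6
S = -1/6
C² = P²·S² = 1/5 ; C = -0.447214

-0.447214  (= −√(1/5))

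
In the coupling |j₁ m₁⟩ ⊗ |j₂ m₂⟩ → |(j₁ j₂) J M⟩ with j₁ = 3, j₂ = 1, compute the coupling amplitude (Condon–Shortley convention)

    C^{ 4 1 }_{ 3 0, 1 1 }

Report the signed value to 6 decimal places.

j₁+j₂−J=0  J+j₁−j₂=6  J−j₁+j₂=2  j₁+j₂+J+1=9
(j₁±m₁, j₂±m₂, J±M) = (3,3,2,0,5,3)
P² = 12960/7
sum k=0..0:
  [0] +1/72 = 1/72
S = 1/72
C² = P²·S² = 5/14 ; C = +0.597614

+0.597614  (= +√(5/14))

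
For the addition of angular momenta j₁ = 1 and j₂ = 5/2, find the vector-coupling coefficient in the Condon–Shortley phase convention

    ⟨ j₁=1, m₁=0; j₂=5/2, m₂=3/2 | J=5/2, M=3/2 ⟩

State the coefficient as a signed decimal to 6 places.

−√(9/35) = -0.507093

triangle: 1!·1!·4!/7! = 24/5040
(j±m)!: 1!·1!·4!·1!·4!·1! = 576
prefactor² = (2J+1)·Δ·N² = 576/35
  k=0: +1/(0!·1!·1!·4!·0!·0!) = 1/24
  k=1: −1/(1!·0!·0!·3!·1!·1!) = -1/6
Σ = -1/8  ⇒  CG² = 576/35·(-1/8)² = 9/35
CG = −√(9/35) = -0.507093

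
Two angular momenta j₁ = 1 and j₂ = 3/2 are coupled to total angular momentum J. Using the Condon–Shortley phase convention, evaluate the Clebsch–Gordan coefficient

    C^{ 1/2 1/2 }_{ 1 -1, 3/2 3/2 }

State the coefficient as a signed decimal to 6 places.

+0.707107

√[2·2!0!1!/4! · 0!2!3!0!1!0!] = √(2)
  +(−1)^2/∏(2,0,0,1,0,0)! = 1/2  (running 1/2)
⟨..|..⟩ = √(2)·(1/2) = +0.707107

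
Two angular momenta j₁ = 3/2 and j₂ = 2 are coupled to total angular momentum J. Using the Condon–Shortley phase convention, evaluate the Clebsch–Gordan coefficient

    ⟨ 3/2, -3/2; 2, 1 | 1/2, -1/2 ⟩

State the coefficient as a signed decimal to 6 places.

j₁+j₂−J=3  J+j₁−j₂=0  J−j₁+j₂=1  j₁+j₂+J+1=5
(j₁±m₁, j₂±m₂, J±M) = (0,3,3,1,0,1)
P² = 18/5
sum k=3..3:
  [3] −1/6 = -1/6
S = -1/6
C² = P²·S² = 1/10 ; C = -0.316228

-0.316228  (= −√(1/10))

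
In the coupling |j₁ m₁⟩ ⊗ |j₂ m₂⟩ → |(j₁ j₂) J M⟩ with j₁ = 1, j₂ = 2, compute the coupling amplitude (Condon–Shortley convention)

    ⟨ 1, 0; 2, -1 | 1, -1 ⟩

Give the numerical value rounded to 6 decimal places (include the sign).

triangle: 2!*0!*2!/5! = 4/120
(j±m)!: 1!*1!*1!*3!*0!*2! = 12
prefactor² = (2J+1)*Δ*N² = 6/5
  k=1: −1/(1!*1!*0!*0!*0!*2!) = -1/2
Σ = -1/2  ⇒  CG² = 6/5*(-1/2)² = 3/10
CG = −√(3/10) = -0.547723

-0.547723  (= −√(3/10))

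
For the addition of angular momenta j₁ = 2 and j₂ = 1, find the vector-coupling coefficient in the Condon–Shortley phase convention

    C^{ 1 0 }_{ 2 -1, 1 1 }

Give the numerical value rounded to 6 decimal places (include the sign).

+√(3/10) ≈ +0.547723

triangle: 2!×2!×0!/5! = 4/120
(j±m)!: 1!×3!×2!×0!×1!×1! = 12
prefactor² = (2J+1)×Δ×N² = 6/5
  k=2: +1/(2!×0!×1!×0!×1!×0!) = 1/2
Σ = 1/2  ⇒  CG² = 6/5×1/2² = 3/10
CG = +√(3/10) = +0.547723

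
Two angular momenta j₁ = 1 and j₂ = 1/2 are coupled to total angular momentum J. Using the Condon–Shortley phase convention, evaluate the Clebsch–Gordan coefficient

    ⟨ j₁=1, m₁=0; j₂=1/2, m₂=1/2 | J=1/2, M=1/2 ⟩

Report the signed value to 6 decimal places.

√[2·1!1!0!/3! · 1!1!1!0!1!0!] = √(1/3)
  +(−1)^1/∏(1,0,0,0,1,0)! = -1  (running -1)
⟨..|..⟩ = √(1/3)·(-1) = -0.577350

−√(1/3) = -0.577350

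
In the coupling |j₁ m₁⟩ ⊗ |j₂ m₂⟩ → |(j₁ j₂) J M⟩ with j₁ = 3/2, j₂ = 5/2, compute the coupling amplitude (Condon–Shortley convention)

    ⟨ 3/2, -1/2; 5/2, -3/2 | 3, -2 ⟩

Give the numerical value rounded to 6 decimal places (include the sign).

+√(1/12) = +0.288675

√[7·1!2!4!/8! · 1!2!1!4!1!5!] = √(48)
  +(−1)^0/∏(0,1,2,1,0,3)! = 1/12  (running 1/12)
  +(−1)^1/∏(1,0,1,0,1,4)! = -1/24  (running 1/24)
⟨..|..⟩ = √(48)·(1/24) = +0.288675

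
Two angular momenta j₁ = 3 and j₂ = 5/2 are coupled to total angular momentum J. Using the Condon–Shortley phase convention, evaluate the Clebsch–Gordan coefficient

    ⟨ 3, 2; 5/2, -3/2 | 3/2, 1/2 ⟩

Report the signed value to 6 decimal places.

-0.218218  (= −√(1/21))

triangle: 4!·2!·1!/8! = 48/40320
(j±m)!: 5!·1!·1!·4!·2!·1! = 5760
prefactor² = (2J+1)·Δ·N² = 192/7
  k=0: +1/(0!·4!·1!·1!·1!·0!) = 1/24
  k=1: −1/(1!·3!·0!·0!·2!·1!) = -1/12
Σ = -1/24  ⇒  CG² = 192/7·(-1/24)² = 1/21
CG = −√(1/21) = -0.218218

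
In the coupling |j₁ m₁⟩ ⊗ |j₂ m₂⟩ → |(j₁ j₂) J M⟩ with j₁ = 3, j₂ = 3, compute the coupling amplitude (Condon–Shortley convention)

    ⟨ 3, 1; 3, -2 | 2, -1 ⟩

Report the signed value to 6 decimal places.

-0.422577

√[5·4!2!2!/9! · 4!2!1!5!1!3!] = √(320/7)
  +(−1)^0/∏(0,4,2,1,0,1)! = 1/48  (running 1/48)
  +(−1)^1/∏(1,3,1,0,1,2)! = -1/12  (running -1/16)
⟨..|..⟩ = √(320/7)·(-1/16) = -0.422577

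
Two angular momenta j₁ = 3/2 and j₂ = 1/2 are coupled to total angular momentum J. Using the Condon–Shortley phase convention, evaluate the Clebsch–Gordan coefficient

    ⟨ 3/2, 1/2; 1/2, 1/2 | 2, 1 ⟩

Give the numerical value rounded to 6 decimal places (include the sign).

+√(3/4) = +0.866025

j₁+j₂−J=0  J+j₁−j₂=3  J−j₁+j₂=1  j₁+j₂+J+1=5
(j₁±m₁, j₂±m₂, J±M) = (2,1,1,0,3,1)
P² = 3
sum k=0..0:
  [0] +1/2 = 1/2
S = 1/2
C² = P²·S² = 3/4 ; C = +0.866025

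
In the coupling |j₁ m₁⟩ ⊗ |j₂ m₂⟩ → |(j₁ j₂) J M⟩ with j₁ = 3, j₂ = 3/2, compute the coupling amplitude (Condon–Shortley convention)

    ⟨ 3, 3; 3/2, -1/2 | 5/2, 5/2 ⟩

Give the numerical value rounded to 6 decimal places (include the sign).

+√(15/28) ≈ +0.731925

√[6·2!4!1!/8! · 6!0!1!2!5!0!] = √(8640/7)
  +(−1)^0/∏(0,2,0,1,4,0)! = 1/48  (running 1/48)
⟨..|..⟩ = √(8640/7)·(1/48) = +0.731925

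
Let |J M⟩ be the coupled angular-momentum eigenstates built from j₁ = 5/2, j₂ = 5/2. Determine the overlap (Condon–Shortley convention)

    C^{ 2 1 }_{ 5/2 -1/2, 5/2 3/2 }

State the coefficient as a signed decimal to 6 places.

triangle: 3!*2!*2!/8! = 24/40320
(j±m)!: 2!*3!*4!*1!*3!*1! = 1728
prefactor² = (2J+1)*Δ*N² = 36/7
  k=2: +1/(2!*1!*1!*2!*1!*0!) = 1/4
  k=3: −1/(3!*0!*0!*1!*2!*1!) = -1/12
Σ = 1/6  ⇒  CG² = 36/7*1/6² = 1/7
CG = +√(1/7) = +0.377964

+√(1/7) = +0.377964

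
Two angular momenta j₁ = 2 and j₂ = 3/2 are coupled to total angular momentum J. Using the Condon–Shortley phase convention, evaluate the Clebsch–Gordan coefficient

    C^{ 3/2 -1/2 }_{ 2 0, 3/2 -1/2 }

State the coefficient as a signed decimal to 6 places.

−√(1/5) = -0.447214

j₁+j₂−J=2  J+j₁−j₂=2  J−j₁+j₂=1  j₁+j₂+J+1=6
(j₁±m₁, j₂±m₂, J±M) = (2,2,1,2,1,2)
P² = 16/45
sum k=0..1:
  [0] +1/4 = 1/4
  [1] −1/1 = -1
S = -3/4
C² = P²·S² = 1/5 ; C = -0.447214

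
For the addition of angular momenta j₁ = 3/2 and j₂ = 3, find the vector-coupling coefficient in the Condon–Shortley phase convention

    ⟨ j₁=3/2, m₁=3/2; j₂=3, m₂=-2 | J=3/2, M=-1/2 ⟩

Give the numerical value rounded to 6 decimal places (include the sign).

+√(2/7) ≈ +0.534522

j₁+j₂−J=3  J+j₁−j₂=0  J−j₁+j₂=3  j₁+j₂+J+1=7
(j₁±m₁, j₂±m₂, J±M) = (3,0,1,5,1,2)
P² = 288/7
sum k=0..0:
  [0] +1/12 = 1/12
S = 1/12
C² = P²·S² = 2/7 ; C = +0.534522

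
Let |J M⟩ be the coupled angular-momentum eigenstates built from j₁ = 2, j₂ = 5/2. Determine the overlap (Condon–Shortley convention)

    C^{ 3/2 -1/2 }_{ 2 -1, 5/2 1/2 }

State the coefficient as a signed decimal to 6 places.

+0.487950

√[4·3!1!2!/7! · 1!3!3!2!1!2!] = √(48/35)
  +(−1)^2/∏(2,1,1,1,0,1)! = 1/2  (running 1/2)
  +(−1)^3/∏(3,0,0,0,1,2)! = -1/12  (running 5/12)
⟨..|..⟩ = √(48/35)·(5/12) = +0.487950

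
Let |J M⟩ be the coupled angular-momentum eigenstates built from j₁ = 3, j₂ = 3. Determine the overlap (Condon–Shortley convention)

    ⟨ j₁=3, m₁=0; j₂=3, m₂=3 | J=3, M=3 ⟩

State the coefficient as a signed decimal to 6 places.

triangle: 3!×3!×3!/10! = 216/3628800
(j±m)!: 3!×3!×6!×0!×6!×0! = 18662400
prefactor² = (2J+1)×Δ×N² = 7776
  k=3: −1/(3!×0!×0!×3!×3!×0!) = -1/216
Σ = -1/216  ⇒  CG² = 7776×(-1/216)² = 1/6
CG = −√(1/6) = -0.408248

−√(1/6) ≈ -0.408248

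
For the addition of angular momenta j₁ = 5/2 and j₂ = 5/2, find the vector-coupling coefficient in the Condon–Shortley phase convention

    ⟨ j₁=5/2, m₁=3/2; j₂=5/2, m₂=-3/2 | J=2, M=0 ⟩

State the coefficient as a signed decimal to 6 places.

+0.109109  (= +√(1/84))

√[5·3!2!2!/8! · 4!1!1!4!2!2!] = √(48/7)
  +(−1)^0/∏(0,3,1,1,1,1)! = 1/6  (running 1/6)
  +(−1)^1/∏(1,2,0,0,2,2)! = -1/8  (running 1/24)
⟨..|..⟩ = √(48/7)·(1/24) = +0.109109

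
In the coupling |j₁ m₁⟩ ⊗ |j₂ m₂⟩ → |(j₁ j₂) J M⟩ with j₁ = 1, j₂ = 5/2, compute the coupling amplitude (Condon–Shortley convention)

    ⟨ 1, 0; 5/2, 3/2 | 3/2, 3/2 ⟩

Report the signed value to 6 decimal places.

-0.516398

j₁+j₂−J=2  J+j₁−j₂=0  J−j₁+j₂=3  j₁+j₂+J+1=6
(j₁±m₁, j₂±m₂, J±M) = (1,1,4,1,3,0)
P² = 48/5
sum k=1..1:
  [1] −1/6 = -1/6
S = -1/6
C² = P²·S² = 4/15 ; C = -0.516398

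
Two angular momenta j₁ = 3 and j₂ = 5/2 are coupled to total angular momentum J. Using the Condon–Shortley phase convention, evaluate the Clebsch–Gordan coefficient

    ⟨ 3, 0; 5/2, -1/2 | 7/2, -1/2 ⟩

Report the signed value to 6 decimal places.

−√(4/21) = -0.436436

j₁+j₂−J=2  J+j₁−j₂=4  J−j₁+j₂=3  j₁+j₂+J+1=10
(j₁±m₁, j₂±m₂, J±M) = (3,3,2,3,3,4)
P² = 6912/175
sum k=0..2:
  [0] +1/24 = 1/24
  [1] −1/8 = -1/8
  [2] +1/72 = 1/72
S = -5/72
C² = P²·S² = 4/21 ; C = -0.436436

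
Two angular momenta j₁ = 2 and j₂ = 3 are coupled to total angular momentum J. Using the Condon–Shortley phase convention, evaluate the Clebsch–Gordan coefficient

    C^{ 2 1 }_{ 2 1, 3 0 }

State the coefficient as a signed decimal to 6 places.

-0.534522

√[5·3!1!3!/8! · 3!1!3!3!3!1!] = √(81/14)
  +(−1)^0/∏(0,3,1,3,0,0)! = 1/36  (running 1/36)
  +(−1)^1/∏(1,2,0,2,1,1)! = -1/4  (running -2/9)
⟨..|..⟩ = √(81/14)·(-2/9) = -0.534522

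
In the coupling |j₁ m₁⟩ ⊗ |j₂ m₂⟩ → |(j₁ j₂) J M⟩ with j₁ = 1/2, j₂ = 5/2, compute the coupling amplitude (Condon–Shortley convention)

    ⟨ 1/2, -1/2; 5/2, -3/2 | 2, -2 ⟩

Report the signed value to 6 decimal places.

-0.408248

j₁+j₂−J=1  J+j₁−j₂=0  J−j₁+j₂=4  j₁+j₂+J+1=6
(j₁±m₁, j₂±m₂, J±M) = (0,1,1,4,0,4)
P² = 96
sum k=1..1:
  [1] −1/24 = -1/24
S = -1/24
C² = P²·S² = 1/6 ; C = -0.408248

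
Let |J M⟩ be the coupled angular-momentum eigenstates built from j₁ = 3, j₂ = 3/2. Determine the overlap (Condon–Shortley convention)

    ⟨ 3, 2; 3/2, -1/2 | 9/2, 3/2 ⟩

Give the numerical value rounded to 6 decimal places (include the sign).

+√(3/14) = +0.462910

√[10·0!6!3!/10! · 5!1!1!2!6!3!] = √(86400/7)
  +(−1)^0/∏(0,0,1,1,5,2)! = 1/240  (running 1/240)
⟨..|..⟩ = √(86400/7)·(1/240) = +0.462910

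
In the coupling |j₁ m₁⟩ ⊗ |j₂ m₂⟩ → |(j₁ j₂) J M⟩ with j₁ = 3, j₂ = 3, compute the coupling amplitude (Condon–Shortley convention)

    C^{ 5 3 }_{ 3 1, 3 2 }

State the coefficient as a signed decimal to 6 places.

j₁+j₂−J=1  J+j₁−j₂=5  J−j₁+j₂=5  j₁+j₂+J+1=12
(j₁±m₁, j₂±m₂, J±M) = (4,2,5,1,8,2)
P² = 153600
sum k=0..1:
  [0] +1/1440 = 1/1440
  [1] −1/576 = -1/576
S = -1/960
C² = P²·S² = 1/6 ; C = -0.408248

-0.408248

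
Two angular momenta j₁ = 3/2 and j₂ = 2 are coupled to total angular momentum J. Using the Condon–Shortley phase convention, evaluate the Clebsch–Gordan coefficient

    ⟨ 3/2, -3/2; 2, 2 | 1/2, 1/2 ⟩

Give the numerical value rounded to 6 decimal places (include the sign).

triangle: 3!·0!·1!/5! = 6/120
(j±m)!: 0!·3!·4!·0!·1!·0! = 144
prefactor² = (2J+1)·Δ·N² = 72/5
  k=3: −1/(3!·0!·0!·1!·0!·0!) = -1/6
Σ = -1/6  ⇒  CG² = 72/5·(-1/6)² = 2/5
CG = −√(2/5) = -0.632456

−√(2/5) = -0.632456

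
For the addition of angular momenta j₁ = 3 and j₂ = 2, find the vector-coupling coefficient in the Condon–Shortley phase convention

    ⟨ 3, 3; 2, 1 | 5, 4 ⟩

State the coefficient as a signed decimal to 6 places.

j₁+j₂−J=0  J+j₁−j₂=6  J−j₁+j₂=4  j₁+j₂+J+1=11
(j₁±m₁, j₂±m₂, J±M) = (6,0,3,1,9,1)
P² = 7464960
sum k=0..0:
  [0] +1/4320 = 1/4320
S = 1/4320
C² = P²·S² = 2/5 ; C = +0.632456

+0.632456  (= +√(2/5))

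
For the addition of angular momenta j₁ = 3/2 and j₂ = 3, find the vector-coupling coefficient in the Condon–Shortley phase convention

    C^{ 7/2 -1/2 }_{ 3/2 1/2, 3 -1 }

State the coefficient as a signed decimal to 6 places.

√[8·1!2!5!/9! · 2!1!2!4!3!4!] = √(512/7)
  +(−1)^0/∏(0,1,1,2,1,3)! = 1/12  (running 1/12)
  +(−1)^1/∏(1,0,0,1,2,4)! = -1/48  (running 1/16)
⟨..|..⟩ = √(512/7)·(1/16) = +0.534522

+√(2/7) = +0.534522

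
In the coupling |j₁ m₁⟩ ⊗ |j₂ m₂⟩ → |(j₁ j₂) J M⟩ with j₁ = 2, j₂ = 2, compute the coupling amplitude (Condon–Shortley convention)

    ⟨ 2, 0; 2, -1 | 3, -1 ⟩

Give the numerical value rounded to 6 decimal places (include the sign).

+√(1/5) = +0.447214

j₁+j₂−J=1  J+j₁−j₂=3  J−j₁+j₂=3  j₁+j₂+J+1=8
(j₁±m₁, j₂±m₂, J±M) = (2,2,1,3,2,4)
P² = 36/5
sum k=0..1:
  [0] +1/4 = 1/4
  [1] −1/12 = -1/12
S = 1/6
C² = P²·S² = 1/5 ; C = +0.447214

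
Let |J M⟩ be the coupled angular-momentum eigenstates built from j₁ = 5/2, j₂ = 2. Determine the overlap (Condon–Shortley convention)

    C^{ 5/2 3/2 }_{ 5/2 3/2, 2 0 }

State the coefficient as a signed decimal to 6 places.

√[6·2!3!2!/8! · 4!1!2!2!4!1!] = √(288/35)
  +(−1)^0/∏(0,2,1,2,2,0)! = 1/8  (running 1/8)
  +(−1)^1/∏(1,1,0,1,3,1)! = -1/6  (running -1/24)
⟨..|..⟩ = √(288/35)·(-1/24) = -0.119523

−√(1/70) = -0.119523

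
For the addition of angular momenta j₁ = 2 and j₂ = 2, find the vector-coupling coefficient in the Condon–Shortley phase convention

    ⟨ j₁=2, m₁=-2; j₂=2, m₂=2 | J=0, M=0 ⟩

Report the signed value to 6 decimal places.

+0.447214  (= +√(1/5))

triangle: 4!×0!×0!/5! = 24/120
(j±m)!: 0!×4!×4!×0!×0!×0! = 576
prefactor² = (2J+1)×Δ×N² = 576/5
  k=4: +1/(4!×0!×0!×0!×0!×0!) = 1/24
Σ = 1/24  ⇒  CG² = 576/5×1/24² = 1/5
CG = +√(1/5) = +0.447214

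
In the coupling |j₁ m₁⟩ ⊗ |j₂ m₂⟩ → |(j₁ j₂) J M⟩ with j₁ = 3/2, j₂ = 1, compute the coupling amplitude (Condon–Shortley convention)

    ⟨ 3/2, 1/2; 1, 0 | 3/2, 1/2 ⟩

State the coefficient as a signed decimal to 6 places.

j₁+j₂−J=1  J+j₁−j₂=2  J−j₁+j₂=1  j₁+j₂+J+1=5
(j₁±m₁, j₂±m₂, J±M) = (2,1,1,1,2,1)
P² = 4/15
sum k=0..1:
  [0] +1/1 = 1
  [1] −1/2 = -1/2
S = 1/2
C² = P²·S² = 1/15 ; C = +0.258199

+√(1/15) ≈ +0.258199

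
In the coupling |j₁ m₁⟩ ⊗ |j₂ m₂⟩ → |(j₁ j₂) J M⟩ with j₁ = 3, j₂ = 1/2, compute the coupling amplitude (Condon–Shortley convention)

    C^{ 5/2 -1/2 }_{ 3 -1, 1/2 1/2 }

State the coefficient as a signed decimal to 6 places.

-0.755929  (= −√(4/7))

triangle: 1!*5!*0!/7! = 120/5040
(j±m)!: 2!*4!*1!*0!*2!*3! = 576
prefactor² = (2J+1)*Δ*N² = 576/7
  k=1: −1/(1!*0!*3!*0!*2!*0!) = -1/12
Σ = -1/12  ⇒  CG² = 576/7*(-1/12)² = 4/7
CG = −√(4/7) = -0.755929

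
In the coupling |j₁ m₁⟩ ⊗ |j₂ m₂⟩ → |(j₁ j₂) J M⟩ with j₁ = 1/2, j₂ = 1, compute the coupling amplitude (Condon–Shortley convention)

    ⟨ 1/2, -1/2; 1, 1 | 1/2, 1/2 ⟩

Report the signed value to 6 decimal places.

√[2·1!0!1!/3! · 0!1!2!0!1!0!] = √(2/3)
  +(−1)^1/∏(1,0,0,1,0,0)! = -1  (running -1)
⟨..|..⟩ = √(2/3)·(-1) = -0.816497

-0.816497  (= −√(2/3))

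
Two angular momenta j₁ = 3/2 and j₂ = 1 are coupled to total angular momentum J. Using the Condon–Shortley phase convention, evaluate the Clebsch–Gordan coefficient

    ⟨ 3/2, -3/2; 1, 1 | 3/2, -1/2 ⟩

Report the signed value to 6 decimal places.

j₁+j₂−J=1  J+j₁−j₂=2  J−j₁+j₂=1  j₁+j₂+J+1=5
(j₁±m₁, j₂±m₂, J±M) = (0,3,2,0,1,2)
P² = 8/5
sum k=1..1:
  [1] −1/2 = -1/2
S = -1/2
C² = P²·S² = 2/5 ; C = -0.632456

−√(2/5) = -0.632456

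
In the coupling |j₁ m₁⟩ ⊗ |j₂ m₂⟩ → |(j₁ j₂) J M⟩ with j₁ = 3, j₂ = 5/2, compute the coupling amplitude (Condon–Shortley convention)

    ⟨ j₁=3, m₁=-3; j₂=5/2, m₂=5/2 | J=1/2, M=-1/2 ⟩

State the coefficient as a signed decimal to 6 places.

-0.534522

√[2·5!1!0!/7! · 0!6!5!0!0!1!] = √(28800/7)
  +(−1)^5/∏(5,0,1,0,0,0)! = -1/120  (running -1/120)
⟨..|..⟩ = √(28800/7)·(-1/120) = -0.534522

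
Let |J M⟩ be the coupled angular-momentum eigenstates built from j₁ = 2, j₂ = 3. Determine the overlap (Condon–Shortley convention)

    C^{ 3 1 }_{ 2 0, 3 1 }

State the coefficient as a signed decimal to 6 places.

triangle: 2!*2!*4!/9! = 96/362880
(j±m)!: 2!*2!*4!*2!*4!*2! = 9216
prefactor² = (2J+1)*Δ*N² = 256/15
  k=0: +1/(0!*2!*2!*4!*0!*0!) = 1/96
  k=1: −1/(1!*1!*1!*3!*1!*1!) = -1/6
  k=2: +1/(2!*0!*0!*2!*2!*2!) = 1/16
Σ = -3/32  ⇒  CG² = 256/15*(-3/32)² = 3/20
CG = −√(3/20) = -0.387298

−√(3/20) = -0.387298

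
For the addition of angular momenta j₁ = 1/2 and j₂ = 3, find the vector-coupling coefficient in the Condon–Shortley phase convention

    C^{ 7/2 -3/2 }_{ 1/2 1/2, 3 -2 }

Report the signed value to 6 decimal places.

√[8·0!1!6!/8! · 1!0!1!5!2!5!] = √(28800/7)
  +(−1)^0/∏(0,0,0,1,1,5)! = 1/120  (running 1/120)
⟨..|..⟩ = √(28800/7)·(1/120) = +0.534522

+√(2/7) = +0.534522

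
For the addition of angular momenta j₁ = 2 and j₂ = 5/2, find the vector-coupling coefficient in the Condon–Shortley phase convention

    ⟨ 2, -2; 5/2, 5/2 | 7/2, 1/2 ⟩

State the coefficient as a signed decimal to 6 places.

-0.251976  (= −√(4/63))

√[8·1!3!4!/9! · 0!4!5!0!4!3!] = √(9216/7)
  +(−1)^1/∏(1,0,3,4,0,0)! = -1/144  (running -1/144)
⟨..|..⟩ = √(9216/7)·(-1/144) = -0.251976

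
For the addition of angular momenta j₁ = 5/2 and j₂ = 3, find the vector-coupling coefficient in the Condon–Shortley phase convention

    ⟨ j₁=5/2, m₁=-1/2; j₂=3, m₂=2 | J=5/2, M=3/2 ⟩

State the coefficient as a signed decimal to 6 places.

triangle: 3!*2!*3!/9! = 72/362880
(j±m)!: 2!*3!*5!*1!*4!*1! = 34560
prefactor² = (2J+1)*Δ*N² = 288/7
  k=2: +1/(2!*1!*1!*3!*1!*0!) = 1/12
  k=3: −1/(3!*0!*0!*2!*2!*1!) = -1/24
Σ = 1/24  ⇒  CG² = 288/7*1/24² = 1/14
CG = +√(1/14) = +0.267261

+√(1/14) = +0.267261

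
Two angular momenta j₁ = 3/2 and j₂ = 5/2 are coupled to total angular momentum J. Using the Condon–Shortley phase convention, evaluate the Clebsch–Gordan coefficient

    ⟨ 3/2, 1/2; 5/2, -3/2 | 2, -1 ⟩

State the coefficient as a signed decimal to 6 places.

+0.154303

triangle: 2!*1!*3!/7! = 12/5040
(j±m)!: 2!*1!*1!*4!*1!*3! = 288
prefactor² = (2J+1)*Δ*N² = 24/7
  k=0: +1/(0!*2!*1!*1!*0!*2!) = 1/4
  k=1: −1/(1!*1!*0!*0!*1!*3!) = -1/6
Σ = 1/12  ⇒  CG² = 24/7*1/12² = 1/42
CG = +√(1/42) = +0.154303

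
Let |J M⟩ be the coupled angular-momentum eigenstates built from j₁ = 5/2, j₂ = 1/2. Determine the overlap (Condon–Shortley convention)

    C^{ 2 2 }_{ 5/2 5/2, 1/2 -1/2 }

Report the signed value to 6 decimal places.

√[5·1!4!0!/6! · 5!0!0!1!4!0!] = √(480)
  +(−1)^0/∏(0,1,0,0,4,0)! = 1/24  (running 1/24)
⟨..|..⟩ = √(480)·(1/24) = +0.912871

+0.912871  (= +√(5/6))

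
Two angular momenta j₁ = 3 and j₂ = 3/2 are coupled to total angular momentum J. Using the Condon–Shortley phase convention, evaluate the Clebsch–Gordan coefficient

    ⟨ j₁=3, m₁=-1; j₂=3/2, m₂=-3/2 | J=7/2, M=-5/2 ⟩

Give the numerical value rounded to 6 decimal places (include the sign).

+0.690066  (= +√(10/21))

triangle: 1!×5!×2!/9! = 240/362880
(j±m)!: 2!×4!×0!×3!×1!×6! = 207360
prefactor² = (2J+1)×Δ×N² = 7680/7
  k=0: +1/(0!×1!×4!×0!×1!×2!) = 1/48
Σ = 1/48  ⇒  CG² = 7680/7×1/48² = 10/21
CG = +√(10/21) = +0.690066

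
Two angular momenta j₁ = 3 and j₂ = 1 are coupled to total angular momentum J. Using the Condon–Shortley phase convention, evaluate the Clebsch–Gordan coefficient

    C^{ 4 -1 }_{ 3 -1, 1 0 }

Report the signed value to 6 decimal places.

triangle: 0!*6!*2!/9! = 1440/362880
(j±m)!: 2!*4!*1!*1!*3!*5! = 34560
prefactor² = (2J+1)*Δ*N² = 8640/7
  k=0: +1/(0!*0!*4!*1!*2!*1!) = 1/48
Σ = 1/48  ⇒  CG² = 8640/7*1/48² = 15/28
CG = +√(15/28) = +0.731925

+0.731925  (= +√(15/28))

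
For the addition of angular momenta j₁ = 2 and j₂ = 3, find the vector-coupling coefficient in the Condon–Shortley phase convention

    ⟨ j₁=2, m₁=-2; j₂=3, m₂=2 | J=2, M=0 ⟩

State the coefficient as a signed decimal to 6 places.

−√(5/14) ≈ -0.597614

triangle: 3!×1!×3!/8! = 36/40320
(j±m)!: 0!×4!×5!×1!×2!×2! = 11520
prefactor² = (2J+1)×Δ×N² = 360/7
  k=3: −1/(3!×0!×1!×2!×0!×1!) = -1/12
Σ = -1/12  ⇒  CG² = 360/7×(-1/12)² = 5/14
CG = −√(5/14) = -0.597614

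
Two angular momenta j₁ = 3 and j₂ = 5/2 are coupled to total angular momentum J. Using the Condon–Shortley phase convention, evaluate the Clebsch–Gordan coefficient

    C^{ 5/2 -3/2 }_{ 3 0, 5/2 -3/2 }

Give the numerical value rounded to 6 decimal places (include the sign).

triangle: 3!×3!×2!/9! = 72/362880
(j±m)!: 3!×3!×1!×4!×1!×4! = 20736
prefactor² = (2J+1)×Δ×N² = 864/35
  k=0: +1/(0!×3!×3!×1!×0!×1!) = 1/36
  k=1: −1/(1!×2!×2!×0!×1!×2!) = -1/8
Σ = -7/72  ⇒  CG² = 864/35×(-7/72)² = 7/30
CG = −√(7/30) = -0.483046

−√(7/30) ≈ -0.483046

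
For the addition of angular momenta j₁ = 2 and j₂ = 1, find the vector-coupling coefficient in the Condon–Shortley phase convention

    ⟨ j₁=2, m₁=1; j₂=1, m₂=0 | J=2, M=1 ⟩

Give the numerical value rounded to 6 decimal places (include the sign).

+0.408248

j₁+j₂−J=1  J+j₁−j₂=3  J−j₁+j₂=1  j₁+j₂+J+1=6
(j₁±m₁, j₂±m₂, J±M) = (3,1,1,1,3,1)
P² = 3/2
sum k=0..1:
  [0] +1/2 = 1/2
  [1] −1/6 = -1/6
S = 1/3
C² = P²·S² = 1/6 ; C = +0.408248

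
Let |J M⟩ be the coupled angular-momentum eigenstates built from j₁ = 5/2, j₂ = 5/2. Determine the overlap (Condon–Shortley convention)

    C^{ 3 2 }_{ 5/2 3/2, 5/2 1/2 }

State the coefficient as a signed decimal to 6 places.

triangle: 2!·3!·3!/9! = 72/362880
(j±m)!: 4!·1!·3!·2!·5!·1! = 34560
prefactor² = (2J+1)·Δ·N² = 48
  k=0: +1/(0!·2!·1!·3!·2!·0!) = 1/24
  k=1: −1/(1!·1!·0!·2!·3!·1!) = -1/12
Σ = -1/24  ⇒  CG² = 48·(-1/24)² = 1/12
CG = −√(1/12) = -0.288675

-0.288675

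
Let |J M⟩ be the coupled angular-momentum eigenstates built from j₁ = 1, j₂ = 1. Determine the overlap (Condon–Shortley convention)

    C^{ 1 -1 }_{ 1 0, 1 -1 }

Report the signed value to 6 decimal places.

triangle: 1!*1!*1!/4! = 1/24
(j±m)!: 1!*1!*0!*2!*0!*2! = 4
prefactor² = (2J+1)*Δ*N² = 1/2
  k=0: +1/(0!*1!*1!*0!*0!*1!) = 1
Σ = 1  ⇒  CG² = 1/2*1² = 1/2
CG = +√(1/2) = +0.707107

+√(1/2) ≈ +0.707107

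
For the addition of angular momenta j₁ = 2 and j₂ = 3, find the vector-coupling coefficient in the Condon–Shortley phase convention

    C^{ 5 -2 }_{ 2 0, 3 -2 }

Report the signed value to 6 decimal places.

+0.547723

√[11·0!4!6!/11! · 2!2!1!5!3!7!] = √(69120)
  +(−1)^0/∏(0,0,2,1,2,5)! = 1/480  (running 1/480)
⟨..|..⟩ = √(69120)·(1/480) = +0.547723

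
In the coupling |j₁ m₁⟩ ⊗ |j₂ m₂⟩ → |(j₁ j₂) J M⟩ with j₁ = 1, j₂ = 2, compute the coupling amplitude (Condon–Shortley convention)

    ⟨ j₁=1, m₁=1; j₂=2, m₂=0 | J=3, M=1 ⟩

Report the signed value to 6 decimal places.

j₁+j₂−J=0  J+j₁−j₂=2  J−j₁+j₂=4  j₁+j₂+J+1=7
(j₁±m₁, j₂±m₂, J±M) = (2,0,2,2,4,2)
P² = 128/5
sum k=0..0:
  [0] +1/8 = 1/8
S = 1/8
C² = P²·S² = 2/5 ; C = +0.632456

+√(2/5) = +0.632456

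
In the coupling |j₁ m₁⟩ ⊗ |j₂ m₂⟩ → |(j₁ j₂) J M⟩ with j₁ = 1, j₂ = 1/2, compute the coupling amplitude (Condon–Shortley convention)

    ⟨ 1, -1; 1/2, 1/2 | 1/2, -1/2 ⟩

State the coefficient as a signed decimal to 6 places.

√[2·1!1!0!/3! · 0!2!1!0!0!1!] = √(2/3)
  +(−1)^1/∏(1,0,1,0,0,0)! = -1  (running -1)
⟨..|..⟩ = √(2/3)·(-1) = -0.816497

−√(2/3) = -0.816497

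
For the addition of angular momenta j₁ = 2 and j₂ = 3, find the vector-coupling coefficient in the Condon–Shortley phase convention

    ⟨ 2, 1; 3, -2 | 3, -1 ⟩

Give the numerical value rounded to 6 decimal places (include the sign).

+√(1/4) = +0.500000

j₁+j₂−J=2  J+j₁−j₂=2  J−j₁+j₂=4  j₁+j₂+J+1=9
(j₁±m₁, j₂±m₂, J±M) = (3,1,1,5,2,4)
P² = 64
sum k=0..1:
  [0] +1/12 = 1/12
  [1] −1/48 = -1/48
S = 1/16
C² = P²·S² = 1/4 ; C = +0.500000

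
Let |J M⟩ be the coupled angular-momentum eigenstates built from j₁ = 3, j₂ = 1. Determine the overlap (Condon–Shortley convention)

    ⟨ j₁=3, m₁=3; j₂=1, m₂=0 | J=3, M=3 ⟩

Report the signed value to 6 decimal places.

triangle: 1!×5!×1!/8! = 120/40320
(j±m)!: 6!×0!×1!×1!×6!×0! = 518400
prefactor² = (2J+1)×Δ×N² = 10800
  k=0: +1/(0!×1!×0!×1!×5!×0!) = 1/120
Σ = 1/120  ⇒  CG² = 10800×1/120² = 3/4
CG = +√(3/4) = +0.866025

+0.866025  (= +√(3/4))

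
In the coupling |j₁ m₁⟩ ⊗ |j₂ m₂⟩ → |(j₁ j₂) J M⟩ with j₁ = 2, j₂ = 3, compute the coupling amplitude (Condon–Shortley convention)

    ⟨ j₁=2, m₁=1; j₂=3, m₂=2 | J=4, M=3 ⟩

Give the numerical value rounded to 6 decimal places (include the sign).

-0.223607

√[9·1!3!5!/10! · 3!1!5!1!7!1!] = √(6480)
  +(−1)^0/∏(0,1,1,5,2,0)! = 1/240  (running 1/240)
  +(−1)^1/∏(1,0,0,4,3,1)! = -1/144  (running -1/360)
⟨..|..⟩ = √(6480)·(-1/360) = -0.223607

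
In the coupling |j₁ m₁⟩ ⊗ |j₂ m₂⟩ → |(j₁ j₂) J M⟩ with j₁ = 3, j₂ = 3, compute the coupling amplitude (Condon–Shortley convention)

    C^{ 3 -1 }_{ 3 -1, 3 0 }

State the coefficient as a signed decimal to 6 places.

+0.408248  (= +√(1/6))

√[7·3!3!3!/10! · 2!4!3!3!2!4!] = √(864/25)
  +(−1)^1/∏(1,2,3,2,0,1)! = -1/24  (running -1/24)
  +(−1)^2/∏(2,1,2,1,1,2)! = 1/8  (running 1/12)
  +(−1)^3/∏(3,0,1,0,2,3)! = -1/72  (running 5/72)
⟨..|..⟩ = √(864/25)·(5/72) = +0.408248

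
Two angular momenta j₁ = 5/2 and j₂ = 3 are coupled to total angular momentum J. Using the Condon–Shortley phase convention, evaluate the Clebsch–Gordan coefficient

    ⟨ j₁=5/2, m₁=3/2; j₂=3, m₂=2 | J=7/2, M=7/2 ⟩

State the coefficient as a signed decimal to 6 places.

−√(4/9) ≈ -0.666667

triangle: 2!*3!*4!/10! = 288/3628800
(j±m)!: 4!*1!*5!*1!*7!*0! = 14515200
prefactor² = (2J+1)*Δ*N² = 9216
  k=1: −1/(1!*1!*0!*4!*3!*0!) = -1/144
Σ = -1/144  ⇒  CG² = 9216*(-1/144)² = 4/9
CG = −√(4/9) = -0.666667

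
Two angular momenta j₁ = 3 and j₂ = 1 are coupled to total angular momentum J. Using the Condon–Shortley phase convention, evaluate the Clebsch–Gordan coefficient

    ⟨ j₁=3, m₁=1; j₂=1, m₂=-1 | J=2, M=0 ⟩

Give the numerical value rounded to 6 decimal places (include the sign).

√[5·2!4!0!/7! · 4!2!0!2!2!2!] = √(128/7)
  +(−1)^0/∏(0,2,2,0,2,0)! = 1/8  (running 1/8)
⟨..|..⟩ = √(128/7)·(1/8) = +0.534522

+√(2/7) ≈ +0.534522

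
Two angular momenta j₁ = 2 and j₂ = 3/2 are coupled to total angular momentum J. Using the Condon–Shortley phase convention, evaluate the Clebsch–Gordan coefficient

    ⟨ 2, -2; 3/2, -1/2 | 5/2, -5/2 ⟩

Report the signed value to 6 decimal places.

−√(4/7) = -0.755929

triangle: 1!*3!*2!/7! = 12/5040
(j±m)!: 0!*4!*1!*2!*0!*5! = 5760
prefactor² = (2J+1)*Δ*N² = 576/7
  k=1: −1/(1!*0!*3!*0!*0!*2!) = -1/12
Σ = -1/12  ⇒  CG² = 576/7*(-1/12)² = 4/7
CG = −√(4/7) = -0.755929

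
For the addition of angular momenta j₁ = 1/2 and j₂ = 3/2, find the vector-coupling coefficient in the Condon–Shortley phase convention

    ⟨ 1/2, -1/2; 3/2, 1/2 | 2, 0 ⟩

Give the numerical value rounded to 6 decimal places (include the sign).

+0.707107

triangle: 0!×1!×3!/5! = 6/120
(j±m)!: 0!×1!×2!×1!×2!×2! = 8
prefactor² = (2J+1)×Δ×N² = 2
  k=0: +1/(0!×0!×1!×2!×0!×1!) = 1/2
Σ = 1/2  ⇒  CG² = 2×1/2² = 1/2
CG = +√(1/2) = +0.707107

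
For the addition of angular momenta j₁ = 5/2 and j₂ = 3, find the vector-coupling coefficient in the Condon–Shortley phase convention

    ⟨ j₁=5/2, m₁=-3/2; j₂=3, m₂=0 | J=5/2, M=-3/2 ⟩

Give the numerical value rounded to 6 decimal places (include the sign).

triangle: 3!*2!*3!/9! = 72/362880
(j±m)!: 1!*4!*3!*3!*1!*4! = 20736
prefactor² = (2J+1)*Δ*N² = 864/35
  k=2: +1/(2!*1!*2!*1!*0!*2!) = 1/8
  k=3: −1/(3!*0!*1!*0!*1!*3!) = -1/36
Σ = 7/72  ⇒  CG² = 864/35*7/72² = 7/30
CG = +√(7/30) = +0.483046

+0.483046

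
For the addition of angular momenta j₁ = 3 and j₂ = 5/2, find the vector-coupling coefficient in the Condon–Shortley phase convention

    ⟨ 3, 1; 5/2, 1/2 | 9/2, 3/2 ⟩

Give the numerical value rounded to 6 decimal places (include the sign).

triangle: 1!×5!×4!/11! = 2880/39916800
(j±m)!: 4!×2!×3!×2!×6!×3! = 2488320
prefactor² = (2J+1)×Δ×N² = 138240/77
  k=0: +1/(0!×1!×2!×3!×3!×1!) = 1/72
  k=1: −1/(1!×0!×1!×2!×4!×2!) = -1/96
Σ = 1/288  ⇒  CG² = 138240/77×1/288² = 5/231
CG = +√(5/231) = +0.147122

+0.147122  (= +√(5/231))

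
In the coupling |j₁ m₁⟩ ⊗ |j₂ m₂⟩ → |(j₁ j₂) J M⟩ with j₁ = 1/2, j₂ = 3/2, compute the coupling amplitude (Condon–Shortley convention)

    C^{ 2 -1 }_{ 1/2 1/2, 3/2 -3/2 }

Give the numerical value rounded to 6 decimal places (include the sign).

+√(1/4) ≈ +0.500000

j₁+j₂−J=0  J+j₁−j₂=1  J−j₁+j₂=3  j₁+j₂+J+1=5
(j₁±m₁, j₂±m₂, J±M) = (1,0,0,3,1,3)
P² = 9
sum k=0..0:
  [0] +1/6 = 1/6
S = 1/6
C² = P²·S² = 1/4 ; C = +0.500000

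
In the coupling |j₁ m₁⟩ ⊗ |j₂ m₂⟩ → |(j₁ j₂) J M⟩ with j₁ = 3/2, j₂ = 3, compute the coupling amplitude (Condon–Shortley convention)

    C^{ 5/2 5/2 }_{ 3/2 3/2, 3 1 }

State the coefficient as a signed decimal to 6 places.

triangle: 2!·1!·4!/8! = 48/40320
(j±m)!: 3!·0!·4!·2!·5!·0! = 34560
prefactor² = (2J+1)·Δ·N² = 1728/7
  k=0: +1/(0!·2!·0!·4!·1!·0!) = 1/48
Σ = 1/48  ⇒  CG² = 1728/7·1/48² = 3/28
CG = +√(3/28) = +0.327327

+0.327327  (= +√(3/28))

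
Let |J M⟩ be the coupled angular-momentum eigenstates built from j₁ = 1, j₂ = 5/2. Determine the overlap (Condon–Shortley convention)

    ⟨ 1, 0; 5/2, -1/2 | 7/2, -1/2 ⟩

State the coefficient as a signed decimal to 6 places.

triangle: 0!*2!*5!/8! = 240/40320
(j±m)!: 1!*1!*2!*3!*3!*4! = 1728
prefactor² = (2J+1)*Δ*N² = 576/7
  k=0: +1/(0!*0!*1!*2!*1!*3!) = 1/12
Σ = 1/12  ⇒  CG² = 576/7*1/12² = 4/7
CG = +√(4/7) = +0.755929

+√(4/7) ≈ +0.755929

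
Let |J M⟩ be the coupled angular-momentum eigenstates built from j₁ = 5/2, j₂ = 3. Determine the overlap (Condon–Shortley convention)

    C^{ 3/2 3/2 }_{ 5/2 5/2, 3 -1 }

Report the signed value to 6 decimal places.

+0.267261

√[4·4!1!2!/8! · 5!0!2!4!3!0!] = √(1152/7)
  +(−1)^0/∏(0,4,0,2,1,0)! = 1/48  (running 1/48)
⟨..|..⟩ = √(1152/7)·(1/48) = +0.267261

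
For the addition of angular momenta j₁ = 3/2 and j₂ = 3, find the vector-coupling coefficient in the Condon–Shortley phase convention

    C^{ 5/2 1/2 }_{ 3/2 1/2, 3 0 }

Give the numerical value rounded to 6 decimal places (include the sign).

-0.414039  (= −√(6/35))

j₁+j₂−J=2  J+j₁−j₂=1  J−j₁+j₂=4  j₁+j₂+J+1=8
(j₁±m₁, j₂±m₂, J±M) = (2,1,3,3,3,2)
P² = 216/35
sum k=0..1:
  [0] +1/12 = 1/12
  [1] −1/4 = -1/4
S = -1/6
C² = P²·S² = 6/35 ; C = -0.414039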